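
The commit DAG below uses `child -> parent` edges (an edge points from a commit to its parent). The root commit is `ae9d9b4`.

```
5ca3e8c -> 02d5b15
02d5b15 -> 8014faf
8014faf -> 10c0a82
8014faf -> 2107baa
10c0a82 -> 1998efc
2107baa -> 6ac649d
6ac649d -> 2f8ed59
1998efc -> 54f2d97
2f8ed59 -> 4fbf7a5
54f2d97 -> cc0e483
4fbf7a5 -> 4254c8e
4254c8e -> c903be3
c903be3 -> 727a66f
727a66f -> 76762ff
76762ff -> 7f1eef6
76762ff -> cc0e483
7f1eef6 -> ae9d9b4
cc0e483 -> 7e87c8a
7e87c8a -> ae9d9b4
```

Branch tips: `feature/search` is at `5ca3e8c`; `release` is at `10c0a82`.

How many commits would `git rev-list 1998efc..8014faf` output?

Reachable from 8014faf: {10c0a82, 1998efc, 2107baa, 2f8ed59, 4254c8e, 4fbf7a5, 54f2d97, 6ac649d, 727a66f, 76762ff, 7e87c8a, 7f1eef6, 8014faf, ae9d9b4, c903be3, cc0e483}.
Reachable from 1998efc: {1998efc, 54f2d97, 7e87c8a, ae9d9b4, cc0e483}.
In 8014faf's history but not 1998efc's: {10c0a82, 2107baa, 2f8ed59, 4254c8e, 4fbf7a5, 6ac649d, 727a66f, 76762ff, 7f1eef6, 8014faf, c903be3} — 11 commits.

11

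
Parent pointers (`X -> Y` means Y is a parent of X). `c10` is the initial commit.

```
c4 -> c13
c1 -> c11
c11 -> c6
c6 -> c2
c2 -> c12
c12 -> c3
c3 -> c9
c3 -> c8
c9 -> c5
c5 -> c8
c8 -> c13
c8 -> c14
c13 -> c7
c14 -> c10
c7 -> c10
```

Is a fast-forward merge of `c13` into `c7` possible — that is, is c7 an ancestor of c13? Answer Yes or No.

A fast-forward from c7 to c13 is possible iff c7 is an ancestor of c13.
Ancestors of c13: {c10, c13, c7}.
c7 is among them, so fast-forward is possible.

Yes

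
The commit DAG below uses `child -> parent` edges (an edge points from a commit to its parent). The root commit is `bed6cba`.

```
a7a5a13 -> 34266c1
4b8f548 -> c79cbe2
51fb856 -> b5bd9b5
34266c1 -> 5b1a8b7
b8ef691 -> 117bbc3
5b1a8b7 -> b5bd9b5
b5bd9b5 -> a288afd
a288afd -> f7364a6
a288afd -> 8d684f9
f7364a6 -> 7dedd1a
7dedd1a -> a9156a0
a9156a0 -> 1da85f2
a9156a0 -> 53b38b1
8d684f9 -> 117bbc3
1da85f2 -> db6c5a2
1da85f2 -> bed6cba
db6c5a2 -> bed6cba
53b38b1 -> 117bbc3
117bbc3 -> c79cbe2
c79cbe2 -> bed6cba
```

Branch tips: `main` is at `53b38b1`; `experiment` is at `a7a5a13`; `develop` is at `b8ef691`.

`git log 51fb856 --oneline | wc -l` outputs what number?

Walking parent pointers from 51fb856: reachable set = {117bbc3, 1da85f2, 51fb856, 53b38b1, 7dedd1a, 8d684f9, a288afd, a9156a0, b5bd9b5, bed6cba, c79cbe2, db6c5a2, f7364a6}.
That is 13 commits.

13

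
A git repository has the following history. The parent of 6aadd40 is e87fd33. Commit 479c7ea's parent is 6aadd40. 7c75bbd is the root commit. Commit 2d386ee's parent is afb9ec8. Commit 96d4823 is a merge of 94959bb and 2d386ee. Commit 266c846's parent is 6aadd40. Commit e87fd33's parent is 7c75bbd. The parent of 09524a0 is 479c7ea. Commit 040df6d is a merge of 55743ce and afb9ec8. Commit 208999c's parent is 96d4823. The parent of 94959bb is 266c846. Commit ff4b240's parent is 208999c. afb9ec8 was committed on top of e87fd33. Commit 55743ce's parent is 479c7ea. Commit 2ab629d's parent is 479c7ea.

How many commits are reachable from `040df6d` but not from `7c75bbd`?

6

Reachable from 040df6d: {040df6d, 479c7ea, 55743ce, 6aadd40, 7c75bbd, afb9ec8, e87fd33}.
Reachable from 7c75bbd: {7c75bbd}.
In 040df6d's history but not 7c75bbd's: {040df6d, 479c7ea, 55743ce, 6aadd40, afb9ec8, e87fd33} — 6 commits.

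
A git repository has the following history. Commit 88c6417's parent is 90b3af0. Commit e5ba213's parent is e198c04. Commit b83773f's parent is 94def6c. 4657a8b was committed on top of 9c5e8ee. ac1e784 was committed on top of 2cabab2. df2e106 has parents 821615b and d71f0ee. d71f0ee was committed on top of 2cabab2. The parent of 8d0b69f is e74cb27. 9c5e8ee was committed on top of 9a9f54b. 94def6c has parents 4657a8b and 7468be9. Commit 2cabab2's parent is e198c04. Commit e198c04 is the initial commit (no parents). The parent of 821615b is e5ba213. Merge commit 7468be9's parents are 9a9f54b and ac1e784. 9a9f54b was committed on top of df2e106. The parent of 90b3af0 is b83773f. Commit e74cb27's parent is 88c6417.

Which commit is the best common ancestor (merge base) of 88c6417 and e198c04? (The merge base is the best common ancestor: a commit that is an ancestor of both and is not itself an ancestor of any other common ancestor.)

Ancestors of 88c6417: {2cabab2, 4657a8b, 7468be9, 821615b, 88c6417, 90b3af0, 94def6c, 9a9f54b, 9c5e8ee, ac1e784, b83773f, d71f0ee, df2e106, e198c04, e5ba213}.
Ancestors of e198c04: {e198c04}.
Common ancestors: {e198c04}.
The only common ancestor is e198c04, so it is the merge base.

e198c04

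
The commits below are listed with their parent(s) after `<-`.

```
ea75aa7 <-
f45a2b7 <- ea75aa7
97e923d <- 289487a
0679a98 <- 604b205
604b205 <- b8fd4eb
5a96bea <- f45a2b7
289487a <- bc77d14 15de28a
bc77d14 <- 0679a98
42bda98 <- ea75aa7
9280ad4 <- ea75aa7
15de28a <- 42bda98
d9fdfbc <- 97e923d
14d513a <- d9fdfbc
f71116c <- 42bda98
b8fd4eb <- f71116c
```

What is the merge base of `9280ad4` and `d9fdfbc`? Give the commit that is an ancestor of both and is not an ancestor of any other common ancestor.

Ancestors of 9280ad4: {9280ad4, ea75aa7}.
Ancestors of d9fdfbc: {0679a98, 15de28a, 289487a, 42bda98, 604b205, 97e923d, b8fd4eb, bc77d14, d9fdfbc, ea75aa7, f71116c}.
Common ancestors: {ea75aa7}.
The only common ancestor is ea75aa7, so it is the merge base.

ea75aa7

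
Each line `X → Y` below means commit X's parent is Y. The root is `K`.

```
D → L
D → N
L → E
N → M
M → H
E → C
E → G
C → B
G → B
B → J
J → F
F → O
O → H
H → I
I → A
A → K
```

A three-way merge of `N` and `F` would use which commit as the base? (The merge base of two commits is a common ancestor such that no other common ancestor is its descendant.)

Ancestors of N: {A, H, I, K, M, N}.
Ancestors of F: {A, F, H, I, K, O}.
Common ancestors: {A, H, I, K}.
Among these, H is not an ancestor of any other common ancestor — it is the merge base.

H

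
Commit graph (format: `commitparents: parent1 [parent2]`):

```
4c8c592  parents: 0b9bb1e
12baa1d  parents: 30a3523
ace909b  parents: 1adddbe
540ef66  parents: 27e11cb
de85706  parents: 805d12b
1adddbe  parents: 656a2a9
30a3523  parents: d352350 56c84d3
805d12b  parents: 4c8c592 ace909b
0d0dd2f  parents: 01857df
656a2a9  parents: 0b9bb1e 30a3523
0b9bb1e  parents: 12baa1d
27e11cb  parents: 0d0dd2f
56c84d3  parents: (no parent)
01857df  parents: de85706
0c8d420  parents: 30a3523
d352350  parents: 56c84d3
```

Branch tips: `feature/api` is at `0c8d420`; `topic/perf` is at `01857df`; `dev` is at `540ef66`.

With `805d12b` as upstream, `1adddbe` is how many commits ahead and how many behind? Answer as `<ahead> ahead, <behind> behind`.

Reachable from 1adddbe: {0b9bb1e, 12baa1d, 1adddbe, 30a3523, 56c84d3, 656a2a9, d352350}.
Reachable from 805d12b: {0b9bb1e, 12baa1d, 1adddbe, 30a3523, 4c8c592, 56c84d3, 656a2a9, 805d12b, ace909b, d352350}.
Only in 1adddbe's history (ahead): {} — 0.
Only in 805d12b's history (behind): {4c8c592, 805d12b, ace909b} — 3.

0 ahead, 3 behind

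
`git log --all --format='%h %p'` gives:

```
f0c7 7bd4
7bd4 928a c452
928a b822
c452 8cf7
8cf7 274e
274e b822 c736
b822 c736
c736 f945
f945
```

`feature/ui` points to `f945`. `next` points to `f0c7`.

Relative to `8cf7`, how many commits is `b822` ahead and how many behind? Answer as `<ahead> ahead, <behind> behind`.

0 ahead, 2 behind

Reachable from b822: {b822, c736, f945}.
Reachable from 8cf7: {274e, 8cf7, b822, c736, f945}.
Only in b822's history (ahead): {} — 0.
Only in 8cf7's history (behind): {274e, 8cf7} — 2.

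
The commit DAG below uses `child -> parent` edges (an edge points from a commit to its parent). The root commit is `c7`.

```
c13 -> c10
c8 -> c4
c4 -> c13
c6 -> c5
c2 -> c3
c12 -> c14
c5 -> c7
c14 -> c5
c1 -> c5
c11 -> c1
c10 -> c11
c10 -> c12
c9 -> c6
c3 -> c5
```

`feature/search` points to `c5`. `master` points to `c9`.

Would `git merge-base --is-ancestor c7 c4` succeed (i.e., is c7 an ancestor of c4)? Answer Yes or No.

Ancestors of c4 (commits reachable by following parents): {c1, c10, c11, c12, c13, c14, c4, c5, c7}.
c7 is in that set, so it is an ancestor of c4.

Yes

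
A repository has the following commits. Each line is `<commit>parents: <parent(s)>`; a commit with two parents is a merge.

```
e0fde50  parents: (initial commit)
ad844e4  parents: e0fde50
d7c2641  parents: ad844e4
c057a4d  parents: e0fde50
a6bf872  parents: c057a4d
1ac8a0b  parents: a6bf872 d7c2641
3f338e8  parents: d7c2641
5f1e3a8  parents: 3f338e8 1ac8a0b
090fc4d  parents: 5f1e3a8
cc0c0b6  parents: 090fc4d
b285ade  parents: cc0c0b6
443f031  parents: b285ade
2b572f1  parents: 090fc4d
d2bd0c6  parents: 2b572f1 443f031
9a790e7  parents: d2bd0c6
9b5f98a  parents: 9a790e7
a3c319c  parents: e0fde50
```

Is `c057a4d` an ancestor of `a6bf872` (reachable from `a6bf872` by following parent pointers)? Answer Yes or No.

Yes

Ancestors of a6bf872 (commits reachable by following parents): {a6bf872, c057a4d, e0fde50}.
c057a4d is in that set, so it is an ancestor of a6bf872.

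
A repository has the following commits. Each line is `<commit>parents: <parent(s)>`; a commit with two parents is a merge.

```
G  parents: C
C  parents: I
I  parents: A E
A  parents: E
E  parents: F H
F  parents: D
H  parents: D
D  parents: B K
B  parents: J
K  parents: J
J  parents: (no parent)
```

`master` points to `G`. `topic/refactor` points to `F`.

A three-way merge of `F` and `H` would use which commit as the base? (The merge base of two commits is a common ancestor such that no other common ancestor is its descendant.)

Ancestors of F: {B, D, F, J, K}.
Ancestors of H: {B, D, H, J, K}.
Common ancestors: {B, D, J, K}.
Among these, D is not an ancestor of any other common ancestor — it is the merge base.

D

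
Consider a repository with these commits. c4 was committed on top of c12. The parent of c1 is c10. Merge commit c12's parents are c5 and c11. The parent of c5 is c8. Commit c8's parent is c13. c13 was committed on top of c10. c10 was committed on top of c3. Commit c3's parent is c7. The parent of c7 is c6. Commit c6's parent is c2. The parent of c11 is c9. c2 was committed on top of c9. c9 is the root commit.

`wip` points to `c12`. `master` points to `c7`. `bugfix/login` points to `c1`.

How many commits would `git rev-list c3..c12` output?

Reachable from c12: {c10, c11, c12, c13, c2, c3, c5, c6, c7, c8, c9}.
Reachable from c3: {c2, c3, c6, c7, c9}.
In c12's history but not c3's: {c10, c11, c12, c13, c5, c8} — 6 commits.

6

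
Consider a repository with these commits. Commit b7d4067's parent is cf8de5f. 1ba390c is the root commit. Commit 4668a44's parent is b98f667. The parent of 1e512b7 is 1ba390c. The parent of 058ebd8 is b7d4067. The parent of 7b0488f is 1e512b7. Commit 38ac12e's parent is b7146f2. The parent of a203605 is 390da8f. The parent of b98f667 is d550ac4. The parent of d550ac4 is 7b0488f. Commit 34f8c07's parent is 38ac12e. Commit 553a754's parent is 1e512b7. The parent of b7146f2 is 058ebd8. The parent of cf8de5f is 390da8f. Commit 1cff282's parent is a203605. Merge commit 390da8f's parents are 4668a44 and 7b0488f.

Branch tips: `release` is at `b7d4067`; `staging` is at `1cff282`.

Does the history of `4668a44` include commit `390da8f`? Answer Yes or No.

No

Ancestors of 4668a44: {1ba390c, 1e512b7, 4668a44, 7b0488f, b98f667, d550ac4}.
390da8f is not in that set, so it is not an ancestor of 4668a44.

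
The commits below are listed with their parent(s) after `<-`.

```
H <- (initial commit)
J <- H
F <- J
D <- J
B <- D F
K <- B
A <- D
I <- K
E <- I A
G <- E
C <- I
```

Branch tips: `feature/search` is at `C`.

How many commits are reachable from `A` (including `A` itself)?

4

Walking parent pointers from A: reachable set = {A, D, H, J}.
That is 4 commits.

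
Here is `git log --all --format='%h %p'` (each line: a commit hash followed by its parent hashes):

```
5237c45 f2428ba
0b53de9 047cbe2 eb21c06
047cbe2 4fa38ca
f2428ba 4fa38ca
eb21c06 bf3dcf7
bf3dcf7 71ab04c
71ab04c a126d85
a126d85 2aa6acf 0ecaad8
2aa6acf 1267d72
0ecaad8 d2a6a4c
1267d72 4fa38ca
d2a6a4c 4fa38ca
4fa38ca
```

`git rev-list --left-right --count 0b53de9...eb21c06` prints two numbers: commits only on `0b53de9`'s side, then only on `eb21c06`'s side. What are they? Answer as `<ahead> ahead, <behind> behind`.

2 ahead, 0 behind

Reachable from 0b53de9: {047cbe2, 0b53de9, 0ecaad8, 1267d72, 2aa6acf, 4fa38ca, 71ab04c, a126d85, bf3dcf7, d2a6a4c, eb21c06}.
Reachable from eb21c06: {0ecaad8, 1267d72, 2aa6acf, 4fa38ca, 71ab04c, a126d85, bf3dcf7, d2a6a4c, eb21c06}.
Only in 0b53de9's history (ahead): {047cbe2, 0b53de9} — 2.
Only in eb21c06's history (behind): {} — 0.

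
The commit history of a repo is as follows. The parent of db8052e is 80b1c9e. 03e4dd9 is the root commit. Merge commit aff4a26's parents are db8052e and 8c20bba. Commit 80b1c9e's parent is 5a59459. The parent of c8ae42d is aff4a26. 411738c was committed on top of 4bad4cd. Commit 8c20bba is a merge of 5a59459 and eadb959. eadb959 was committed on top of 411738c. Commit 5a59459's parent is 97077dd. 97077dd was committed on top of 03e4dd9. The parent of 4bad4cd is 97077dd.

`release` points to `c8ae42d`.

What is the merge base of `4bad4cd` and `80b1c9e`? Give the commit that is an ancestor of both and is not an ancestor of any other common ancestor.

Ancestors of 4bad4cd: {03e4dd9, 4bad4cd, 97077dd}.
Ancestors of 80b1c9e: {03e4dd9, 5a59459, 80b1c9e, 97077dd}.
Common ancestors: {03e4dd9, 97077dd}.
Among these, 97077dd is not an ancestor of any other common ancestor — it is the merge base.

97077dd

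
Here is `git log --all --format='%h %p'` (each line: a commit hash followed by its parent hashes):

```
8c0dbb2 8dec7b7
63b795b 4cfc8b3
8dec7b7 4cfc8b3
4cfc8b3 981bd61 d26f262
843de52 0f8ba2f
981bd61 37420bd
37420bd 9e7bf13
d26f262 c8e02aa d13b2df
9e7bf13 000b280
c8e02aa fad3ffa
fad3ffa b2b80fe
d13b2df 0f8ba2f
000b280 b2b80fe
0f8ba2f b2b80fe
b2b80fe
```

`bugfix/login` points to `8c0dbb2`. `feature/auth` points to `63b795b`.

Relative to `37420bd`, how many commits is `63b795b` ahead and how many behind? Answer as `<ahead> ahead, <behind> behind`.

8 ahead, 0 behind

Reachable from 63b795b: {000b280, 0f8ba2f, 37420bd, 4cfc8b3, 63b795b, 981bd61, 9e7bf13, b2b80fe, c8e02aa, d13b2df, d26f262, fad3ffa}.
Reachable from 37420bd: {000b280, 37420bd, 9e7bf13, b2b80fe}.
Only in 63b795b's history (ahead): {0f8ba2f, 4cfc8b3, 63b795b, 981bd61, c8e02aa, d13b2df, d26f262, fad3ffa} — 8.
Only in 37420bd's history (behind): {} — 0.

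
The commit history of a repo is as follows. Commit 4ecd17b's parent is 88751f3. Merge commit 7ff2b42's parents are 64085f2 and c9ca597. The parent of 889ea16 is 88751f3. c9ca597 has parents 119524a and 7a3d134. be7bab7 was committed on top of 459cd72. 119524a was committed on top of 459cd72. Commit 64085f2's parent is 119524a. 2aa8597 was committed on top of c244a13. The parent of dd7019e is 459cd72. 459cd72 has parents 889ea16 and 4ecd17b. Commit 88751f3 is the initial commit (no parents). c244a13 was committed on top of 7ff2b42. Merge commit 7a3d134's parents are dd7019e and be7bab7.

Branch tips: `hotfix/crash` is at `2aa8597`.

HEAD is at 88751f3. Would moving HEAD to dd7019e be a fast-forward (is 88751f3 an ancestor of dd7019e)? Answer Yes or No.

Yes

A fast-forward from 88751f3 to dd7019e is possible iff 88751f3 is an ancestor of dd7019e.
Ancestors of dd7019e: {459cd72, 4ecd17b, 88751f3, 889ea16, dd7019e}.
88751f3 is among them, so fast-forward is possible.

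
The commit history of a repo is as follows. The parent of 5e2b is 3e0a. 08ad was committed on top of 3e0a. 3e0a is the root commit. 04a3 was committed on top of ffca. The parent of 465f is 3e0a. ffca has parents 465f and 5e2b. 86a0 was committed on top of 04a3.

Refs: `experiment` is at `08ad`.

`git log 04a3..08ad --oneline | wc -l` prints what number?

Reachable from 08ad: {08ad, 3e0a}.
Reachable from 04a3: {04a3, 3e0a, 465f, 5e2b, ffca}.
In 08ad's history but not 04a3's: {08ad} — 1 commit.

1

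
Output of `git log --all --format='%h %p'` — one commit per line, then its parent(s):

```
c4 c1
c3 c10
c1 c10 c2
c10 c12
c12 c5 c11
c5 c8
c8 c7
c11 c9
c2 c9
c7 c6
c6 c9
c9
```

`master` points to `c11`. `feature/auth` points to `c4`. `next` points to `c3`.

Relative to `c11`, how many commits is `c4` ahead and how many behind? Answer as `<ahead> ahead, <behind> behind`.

Reachable from c4: {c1, c10, c11, c12, c2, c4, c5, c6, c7, c8, c9}.
Reachable from c11: {c11, c9}.
Only in c4's history (ahead): {c1, c10, c12, c2, c4, c5, c6, c7, c8} — 9.
Only in c11's history (behind): {} — 0.

9 ahead, 0 behind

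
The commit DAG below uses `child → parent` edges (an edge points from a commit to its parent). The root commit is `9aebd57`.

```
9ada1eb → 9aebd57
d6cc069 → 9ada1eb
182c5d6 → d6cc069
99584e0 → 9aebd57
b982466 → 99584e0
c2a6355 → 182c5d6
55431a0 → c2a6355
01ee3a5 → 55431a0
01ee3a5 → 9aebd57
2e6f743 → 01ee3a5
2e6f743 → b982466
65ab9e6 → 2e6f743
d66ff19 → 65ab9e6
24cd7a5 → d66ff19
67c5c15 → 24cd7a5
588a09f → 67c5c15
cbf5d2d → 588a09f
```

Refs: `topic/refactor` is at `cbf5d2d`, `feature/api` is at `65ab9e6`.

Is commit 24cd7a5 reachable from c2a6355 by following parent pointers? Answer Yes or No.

No

Ancestors of c2a6355: {182c5d6, 9ada1eb, 9aebd57, c2a6355, d6cc069}.
24cd7a5 is not in that set, so it is not an ancestor of c2a6355.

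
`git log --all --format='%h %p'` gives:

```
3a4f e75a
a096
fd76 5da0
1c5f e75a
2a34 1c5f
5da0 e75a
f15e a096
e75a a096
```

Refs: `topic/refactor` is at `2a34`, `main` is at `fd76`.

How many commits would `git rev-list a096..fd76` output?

3

Reachable from fd76: {5da0, a096, e75a, fd76}.
Reachable from a096: {a096}.
In fd76's history but not a096's: {5da0, e75a, fd76} — 3 commits.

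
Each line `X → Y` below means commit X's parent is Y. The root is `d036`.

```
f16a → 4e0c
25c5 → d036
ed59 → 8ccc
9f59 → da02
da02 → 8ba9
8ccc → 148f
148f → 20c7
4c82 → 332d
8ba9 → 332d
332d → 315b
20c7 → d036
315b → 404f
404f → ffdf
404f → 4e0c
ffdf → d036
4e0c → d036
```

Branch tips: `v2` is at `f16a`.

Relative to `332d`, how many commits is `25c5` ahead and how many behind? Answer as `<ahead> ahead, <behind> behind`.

Reachable from 25c5: {25c5, d036}.
Reachable from 332d: {315b, 332d, 404f, 4e0c, d036, ffdf}.
Only in 25c5's history (ahead): {25c5} — 1.
Only in 332d's history (behind): {315b, 332d, 404f, 4e0c, ffdf} — 5.

1 ahead, 5 behind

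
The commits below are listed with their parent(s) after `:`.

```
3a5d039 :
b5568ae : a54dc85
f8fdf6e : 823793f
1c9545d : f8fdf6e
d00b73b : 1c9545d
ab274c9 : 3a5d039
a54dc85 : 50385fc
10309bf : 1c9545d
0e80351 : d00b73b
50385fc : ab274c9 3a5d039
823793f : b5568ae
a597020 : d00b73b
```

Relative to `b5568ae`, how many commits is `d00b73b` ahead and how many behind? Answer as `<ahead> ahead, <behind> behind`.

Reachable from d00b73b: {1c9545d, 3a5d039, 50385fc, 823793f, a54dc85, ab274c9, b5568ae, d00b73b, f8fdf6e}.
Reachable from b5568ae: {3a5d039, 50385fc, a54dc85, ab274c9, b5568ae}.
Only in d00b73b's history (ahead): {1c9545d, 823793f, d00b73b, f8fdf6e} — 4.
Only in b5568ae's history (behind): {} — 0.

4 ahead, 0 behind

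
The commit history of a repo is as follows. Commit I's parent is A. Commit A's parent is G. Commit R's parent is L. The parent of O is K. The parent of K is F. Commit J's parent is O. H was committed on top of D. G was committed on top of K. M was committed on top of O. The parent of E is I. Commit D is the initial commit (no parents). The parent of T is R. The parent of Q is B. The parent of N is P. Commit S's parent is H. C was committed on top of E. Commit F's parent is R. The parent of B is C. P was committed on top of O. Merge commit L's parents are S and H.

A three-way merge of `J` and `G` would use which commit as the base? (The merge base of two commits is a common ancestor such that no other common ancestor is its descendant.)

Ancestors of J: {D, F, H, J, K, L, O, R, S}.
Ancestors of G: {D, F, G, H, K, L, R, S}.
Common ancestors: {D, F, H, K, L, R, S}.
Among these, K is not an ancestor of any other common ancestor — it is the merge base.

K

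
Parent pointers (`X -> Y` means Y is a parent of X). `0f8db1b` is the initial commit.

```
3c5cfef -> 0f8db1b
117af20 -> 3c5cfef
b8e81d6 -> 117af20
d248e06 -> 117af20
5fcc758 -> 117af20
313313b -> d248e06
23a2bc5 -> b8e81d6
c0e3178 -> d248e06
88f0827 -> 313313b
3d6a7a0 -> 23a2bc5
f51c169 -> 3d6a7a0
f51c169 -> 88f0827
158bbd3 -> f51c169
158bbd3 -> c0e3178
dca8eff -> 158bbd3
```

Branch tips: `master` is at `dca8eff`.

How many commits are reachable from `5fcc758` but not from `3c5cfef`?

Reachable from 5fcc758: {0f8db1b, 117af20, 3c5cfef, 5fcc758}.
Reachable from 3c5cfef: {0f8db1b, 3c5cfef}.
In 5fcc758's history but not 3c5cfef's: {117af20, 5fcc758} — 2 commits.

2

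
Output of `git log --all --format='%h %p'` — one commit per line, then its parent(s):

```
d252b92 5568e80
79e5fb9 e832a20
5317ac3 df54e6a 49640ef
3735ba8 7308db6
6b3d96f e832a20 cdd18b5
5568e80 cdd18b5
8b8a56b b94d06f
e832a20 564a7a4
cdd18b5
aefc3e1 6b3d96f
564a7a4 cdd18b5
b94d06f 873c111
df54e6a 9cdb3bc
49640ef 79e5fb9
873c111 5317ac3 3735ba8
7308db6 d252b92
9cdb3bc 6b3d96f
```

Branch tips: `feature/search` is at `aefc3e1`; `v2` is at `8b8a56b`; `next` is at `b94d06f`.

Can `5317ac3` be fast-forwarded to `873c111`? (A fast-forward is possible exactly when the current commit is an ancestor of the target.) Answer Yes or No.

A fast-forward from 5317ac3 to 873c111 is possible iff 5317ac3 is an ancestor of 873c111.
Ancestors of 873c111: {3735ba8, 49640ef, 5317ac3, 5568e80, 564a7a4, 6b3d96f, 7308db6, 79e5fb9, 873c111, 9cdb3bc, cdd18b5, d252b92, df54e6a, e832a20}.
5317ac3 is among them, so fast-forward is possible.

Yes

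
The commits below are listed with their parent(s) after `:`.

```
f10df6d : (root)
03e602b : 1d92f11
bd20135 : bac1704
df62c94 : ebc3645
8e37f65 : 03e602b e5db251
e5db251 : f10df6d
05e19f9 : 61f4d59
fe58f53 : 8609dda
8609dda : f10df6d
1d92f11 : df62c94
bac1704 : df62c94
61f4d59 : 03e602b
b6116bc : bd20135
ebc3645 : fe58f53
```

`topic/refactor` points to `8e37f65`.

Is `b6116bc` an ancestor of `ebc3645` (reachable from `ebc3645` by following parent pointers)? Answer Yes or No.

Ancestors of ebc3645: {8609dda, ebc3645, f10df6d, fe58f53}.
b6116bc is not in that set, so it is not an ancestor of ebc3645.

No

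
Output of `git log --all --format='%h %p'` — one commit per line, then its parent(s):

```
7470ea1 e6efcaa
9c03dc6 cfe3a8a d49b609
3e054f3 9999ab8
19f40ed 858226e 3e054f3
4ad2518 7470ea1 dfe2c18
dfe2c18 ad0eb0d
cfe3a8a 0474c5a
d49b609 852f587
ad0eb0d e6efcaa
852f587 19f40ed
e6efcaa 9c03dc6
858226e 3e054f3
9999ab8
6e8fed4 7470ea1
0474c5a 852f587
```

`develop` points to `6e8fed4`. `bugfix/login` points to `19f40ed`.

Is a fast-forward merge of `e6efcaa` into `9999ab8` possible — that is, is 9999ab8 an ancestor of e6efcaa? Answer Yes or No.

A fast-forward from 9999ab8 to e6efcaa is possible iff 9999ab8 is an ancestor of e6efcaa.
Ancestors of e6efcaa: {0474c5a, 19f40ed, 3e054f3, 852f587, 858226e, 9999ab8, 9c03dc6, cfe3a8a, d49b609, e6efcaa}.
9999ab8 is among them, so fast-forward is possible.

Yes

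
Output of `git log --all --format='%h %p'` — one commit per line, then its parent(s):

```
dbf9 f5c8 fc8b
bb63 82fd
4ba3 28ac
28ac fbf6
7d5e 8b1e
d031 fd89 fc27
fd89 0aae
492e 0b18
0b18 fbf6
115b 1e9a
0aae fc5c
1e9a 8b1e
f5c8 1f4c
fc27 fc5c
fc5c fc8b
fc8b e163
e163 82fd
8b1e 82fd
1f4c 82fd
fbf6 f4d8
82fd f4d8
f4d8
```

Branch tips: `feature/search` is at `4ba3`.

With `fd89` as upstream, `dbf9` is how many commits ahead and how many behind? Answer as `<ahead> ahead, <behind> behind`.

3 ahead, 3 behind

Reachable from dbf9: {1f4c, 82fd, dbf9, e163, f4d8, f5c8, fc8b}.
Reachable from fd89: {0aae, 82fd, e163, f4d8, fc5c, fc8b, fd89}.
Only in dbf9's history (ahead): {1f4c, dbf9, f5c8} — 3.
Only in fd89's history (behind): {0aae, fc5c, fd89} — 3.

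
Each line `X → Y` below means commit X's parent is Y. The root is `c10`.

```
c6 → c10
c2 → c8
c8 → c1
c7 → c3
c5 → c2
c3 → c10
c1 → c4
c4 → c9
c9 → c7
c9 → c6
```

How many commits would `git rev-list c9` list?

5

Walking parent pointers from c9: reachable set = {c10, c3, c6, c7, c9}.
That is 5 commits.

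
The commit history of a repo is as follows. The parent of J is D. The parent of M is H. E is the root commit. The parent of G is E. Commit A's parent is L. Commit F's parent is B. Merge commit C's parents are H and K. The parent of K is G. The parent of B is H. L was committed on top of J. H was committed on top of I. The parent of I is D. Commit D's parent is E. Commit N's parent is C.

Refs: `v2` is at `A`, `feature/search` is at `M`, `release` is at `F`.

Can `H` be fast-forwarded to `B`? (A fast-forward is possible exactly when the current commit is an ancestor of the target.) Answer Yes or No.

Yes

A fast-forward from H to B is possible iff H is an ancestor of B.
Ancestors of B: {B, D, E, H, I}.
H is among them, so fast-forward is possible.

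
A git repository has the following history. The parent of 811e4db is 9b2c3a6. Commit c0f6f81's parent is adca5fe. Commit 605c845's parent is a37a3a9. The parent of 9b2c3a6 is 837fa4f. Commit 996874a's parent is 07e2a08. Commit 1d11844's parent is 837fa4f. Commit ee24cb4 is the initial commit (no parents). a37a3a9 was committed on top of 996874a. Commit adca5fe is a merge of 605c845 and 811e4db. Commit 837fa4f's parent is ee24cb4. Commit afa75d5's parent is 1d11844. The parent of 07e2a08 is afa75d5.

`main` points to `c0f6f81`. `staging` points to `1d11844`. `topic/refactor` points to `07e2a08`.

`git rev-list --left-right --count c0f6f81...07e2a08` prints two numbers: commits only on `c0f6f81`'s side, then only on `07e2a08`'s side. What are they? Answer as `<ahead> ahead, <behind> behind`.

Reachable from c0f6f81: {07e2a08, 1d11844, 605c845, 811e4db, 837fa4f, 996874a, 9b2c3a6, a37a3a9, adca5fe, afa75d5, c0f6f81, ee24cb4}.
Reachable from 07e2a08: {07e2a08, 1d11844, 837fa4f, afa75d5, ee24cb4}.
Only in c0f6f81's history (ahead): {605c845, 811e4db, 996874a, 9b2c3a6, a37a3a9, adca5fe, c0f6f81} — 7.
Only in 07e2a08's history (behind): {} — 0.

7 ahead, 0 behind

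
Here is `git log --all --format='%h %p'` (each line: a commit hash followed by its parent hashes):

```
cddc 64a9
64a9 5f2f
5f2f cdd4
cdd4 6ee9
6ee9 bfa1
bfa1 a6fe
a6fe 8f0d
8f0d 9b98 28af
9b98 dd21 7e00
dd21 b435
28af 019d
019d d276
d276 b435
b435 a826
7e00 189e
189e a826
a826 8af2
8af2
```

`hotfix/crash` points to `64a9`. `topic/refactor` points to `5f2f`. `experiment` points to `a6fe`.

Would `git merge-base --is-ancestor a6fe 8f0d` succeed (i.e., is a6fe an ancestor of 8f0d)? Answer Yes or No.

No

Ancestors of 8f0d: {019d, 189e, 28af, 7e00, 8af2, 8f0d, 9b98, a826, b435, d276, dd21}.
a6fe is not in that set, so it is not an ancestor of 8f0d.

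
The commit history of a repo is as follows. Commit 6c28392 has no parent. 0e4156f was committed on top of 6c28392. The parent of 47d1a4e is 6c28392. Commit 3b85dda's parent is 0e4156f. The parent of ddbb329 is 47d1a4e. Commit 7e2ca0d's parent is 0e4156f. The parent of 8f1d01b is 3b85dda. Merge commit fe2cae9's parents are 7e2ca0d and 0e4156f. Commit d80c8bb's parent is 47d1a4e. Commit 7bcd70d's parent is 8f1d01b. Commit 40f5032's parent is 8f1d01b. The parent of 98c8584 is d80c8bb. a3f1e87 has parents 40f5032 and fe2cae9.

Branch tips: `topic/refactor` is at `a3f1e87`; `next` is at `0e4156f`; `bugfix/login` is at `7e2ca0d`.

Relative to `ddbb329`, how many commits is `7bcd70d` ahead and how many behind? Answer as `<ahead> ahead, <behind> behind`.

4 ahead, 2 behind

Reachable from 7bcd70d: {0e4156f, 3b85dda, 6c28392, 7bcd70d, 8f1d01b}.
Reachable from ddbb329: {47d1a4e, 6c28392, ddbb329}.
Only in 7bcd70d's history (ahead): {0e4156f, 3b85dda, 7bcd70d, 8f1d01b} — 4.
Only in ddbb329's history (behind): {47d1a4e, ddbb329} — 2.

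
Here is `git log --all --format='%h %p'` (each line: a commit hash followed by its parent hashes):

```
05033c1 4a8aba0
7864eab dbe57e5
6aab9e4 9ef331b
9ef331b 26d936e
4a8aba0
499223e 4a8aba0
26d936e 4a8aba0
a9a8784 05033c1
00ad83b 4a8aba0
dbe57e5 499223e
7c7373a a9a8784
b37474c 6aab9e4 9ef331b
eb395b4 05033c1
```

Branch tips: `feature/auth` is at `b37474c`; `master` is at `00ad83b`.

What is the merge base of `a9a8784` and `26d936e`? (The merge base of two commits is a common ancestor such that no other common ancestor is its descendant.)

Ancestors of a9a8784: {05033c1, 4a8aba0, a9a8784}.
Ancestors of 26d936e: {26d936e, 4a8aba0}.
Common ancestors: {4a8aba0}.
The only common ancestor is 4a8aba0, so it is the merge base.

4a8aba0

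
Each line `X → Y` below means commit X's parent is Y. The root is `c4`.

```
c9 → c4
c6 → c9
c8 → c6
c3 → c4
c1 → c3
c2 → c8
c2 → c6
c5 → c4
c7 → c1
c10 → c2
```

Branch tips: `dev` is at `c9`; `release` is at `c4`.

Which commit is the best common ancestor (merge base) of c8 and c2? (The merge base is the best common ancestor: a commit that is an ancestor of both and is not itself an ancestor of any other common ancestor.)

Ancestors of c8: {c4, c6, c8, c9}.
Ancestors of c2: {c2, c4, c6, c8, c9}.
Common ancestors: {c4, c6, c8, c9}.
Among these, c8 is not an ancestor of any other common ancestor — it is the merge base.

c8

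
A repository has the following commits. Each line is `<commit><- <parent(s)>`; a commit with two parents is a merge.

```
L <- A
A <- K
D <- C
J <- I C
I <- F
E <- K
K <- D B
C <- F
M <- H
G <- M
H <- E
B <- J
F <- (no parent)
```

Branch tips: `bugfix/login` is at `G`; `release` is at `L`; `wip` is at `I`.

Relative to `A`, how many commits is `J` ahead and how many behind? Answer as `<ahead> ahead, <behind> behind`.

Reachable from J: {C, F, I, J}.
Reachable from A: {A, B, C, D, F, I, J, K}.
Only in J's history (ahead): {} — 0.
Only in A's history (behind): {A, B, D, K} — 4.

0 ahead, 4 behind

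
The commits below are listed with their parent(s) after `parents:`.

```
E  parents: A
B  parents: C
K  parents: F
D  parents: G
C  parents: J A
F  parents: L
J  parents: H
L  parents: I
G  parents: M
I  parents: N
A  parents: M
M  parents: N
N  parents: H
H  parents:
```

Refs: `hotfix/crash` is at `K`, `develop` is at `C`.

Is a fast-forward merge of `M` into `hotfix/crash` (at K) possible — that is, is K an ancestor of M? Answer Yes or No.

A fast-forward from K to M is possible iff K is an ancestor of M.
Ancestors of M: {H, M, N}.
K is not among them, so fast-forward is not possible.

No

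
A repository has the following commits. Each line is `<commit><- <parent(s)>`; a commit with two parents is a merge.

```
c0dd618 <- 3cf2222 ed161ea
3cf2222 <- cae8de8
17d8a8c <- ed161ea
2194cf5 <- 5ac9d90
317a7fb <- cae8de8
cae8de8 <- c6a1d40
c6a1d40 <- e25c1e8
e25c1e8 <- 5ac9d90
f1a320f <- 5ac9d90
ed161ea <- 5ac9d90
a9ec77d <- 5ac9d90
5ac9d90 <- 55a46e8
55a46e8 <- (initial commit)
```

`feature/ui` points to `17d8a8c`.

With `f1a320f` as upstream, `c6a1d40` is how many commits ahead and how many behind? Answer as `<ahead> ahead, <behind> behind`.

Reachable from c6a1d40: {55a46e8, 5ac9d90, c6a1d40, e25c1e8}.
Reachable from f1a320f: {55a46e8, 5ac9d90, f1a320f}.
Only in c6a1d40's history (ahead): {c6a1d40, e25c1e8} — 2.
Only in f1a320f's history (behind): {f1a320f} — 1.

2 ahead, 1 behind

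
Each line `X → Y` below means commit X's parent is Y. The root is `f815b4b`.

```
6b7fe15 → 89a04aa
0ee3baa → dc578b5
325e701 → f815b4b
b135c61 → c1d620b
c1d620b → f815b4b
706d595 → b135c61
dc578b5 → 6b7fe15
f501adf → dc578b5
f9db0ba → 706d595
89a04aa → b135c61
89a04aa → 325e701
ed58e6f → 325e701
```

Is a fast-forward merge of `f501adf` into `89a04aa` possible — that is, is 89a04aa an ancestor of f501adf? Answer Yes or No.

A fast-forward from 89a04aa to f501adf is possible iff 89a04aa is an ancestor of f501adf.
Ancestors of f501adf: {325e701, 6b7fe15, 89a04aa, b135c61, c1d620b, dc578b5, f501adf, f815b4b}.
89a04aa is among them, so fast-forward is possible.

Yes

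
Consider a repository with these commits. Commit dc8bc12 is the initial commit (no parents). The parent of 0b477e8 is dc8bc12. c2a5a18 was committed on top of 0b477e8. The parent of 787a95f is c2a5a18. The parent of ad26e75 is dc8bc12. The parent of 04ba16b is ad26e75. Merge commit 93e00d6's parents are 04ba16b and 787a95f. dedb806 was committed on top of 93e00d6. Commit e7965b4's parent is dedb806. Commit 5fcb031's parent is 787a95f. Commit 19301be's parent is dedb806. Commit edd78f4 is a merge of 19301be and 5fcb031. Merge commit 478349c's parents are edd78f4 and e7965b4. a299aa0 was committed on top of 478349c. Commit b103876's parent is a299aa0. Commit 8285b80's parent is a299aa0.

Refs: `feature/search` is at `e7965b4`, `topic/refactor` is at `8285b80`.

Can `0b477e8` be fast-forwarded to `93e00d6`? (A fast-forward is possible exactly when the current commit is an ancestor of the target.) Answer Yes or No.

Yes

A fast-forward from 0b477e8 to 93e00d6 is possible iff 0b477e8 is an ancestor of 93e00d6.
Ancestors of 93e00d6: {04ba16b, 0b477e8, 787a95f, 93e00d6, ad26e75, c2a5a18, dc8bc12}.
0b477e8 is among them, so fast-forward is possible.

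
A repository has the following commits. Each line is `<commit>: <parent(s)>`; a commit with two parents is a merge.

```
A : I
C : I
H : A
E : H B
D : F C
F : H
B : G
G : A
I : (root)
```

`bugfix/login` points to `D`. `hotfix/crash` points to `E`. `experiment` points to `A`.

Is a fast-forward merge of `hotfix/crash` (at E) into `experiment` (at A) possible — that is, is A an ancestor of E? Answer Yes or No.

A fast-forward from A to E is possible iff A is an ancestor of E.
Ancestors of E: {A, B, E, G, H, I}.
A is among them, so fast-forward is possible.

Yes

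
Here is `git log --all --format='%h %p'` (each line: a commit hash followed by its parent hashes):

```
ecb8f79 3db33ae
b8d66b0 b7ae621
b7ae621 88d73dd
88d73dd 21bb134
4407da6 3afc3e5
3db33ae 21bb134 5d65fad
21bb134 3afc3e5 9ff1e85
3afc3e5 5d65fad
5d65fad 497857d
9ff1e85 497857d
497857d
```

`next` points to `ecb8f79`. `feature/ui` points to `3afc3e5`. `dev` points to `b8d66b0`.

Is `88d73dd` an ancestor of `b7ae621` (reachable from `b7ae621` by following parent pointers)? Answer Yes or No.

Ancestors of b7ae621 (commits reachable by following parents): {21bb134, 3afc3e5, 497857d, 5d65fad, 88d73dd, 9ff1e85, b7ae621}.
88d73dd is in that set, so it is an ancestor of b7ae621.

Yes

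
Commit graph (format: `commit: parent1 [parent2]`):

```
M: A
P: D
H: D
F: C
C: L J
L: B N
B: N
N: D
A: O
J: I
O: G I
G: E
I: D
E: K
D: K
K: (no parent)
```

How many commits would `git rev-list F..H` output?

Reachable from H: {D, H, K}.
Reachable from F: {B, C, D, F, I, J, K, L, N}.
In H's history but not F's: {H} — 1 commit.

1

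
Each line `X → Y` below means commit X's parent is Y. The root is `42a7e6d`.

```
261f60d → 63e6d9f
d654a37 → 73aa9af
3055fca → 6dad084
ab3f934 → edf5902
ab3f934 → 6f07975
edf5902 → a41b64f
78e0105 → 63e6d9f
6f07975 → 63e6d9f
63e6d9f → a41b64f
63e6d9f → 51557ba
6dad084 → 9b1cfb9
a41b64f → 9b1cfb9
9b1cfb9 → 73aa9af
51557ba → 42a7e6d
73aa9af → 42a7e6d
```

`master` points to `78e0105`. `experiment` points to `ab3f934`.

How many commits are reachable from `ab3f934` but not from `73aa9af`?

7

Reachable from ab3f934: {42a7e6d, 51557ba, 63e6d9f, 6f07975, 73aa9af, 9b1cfb9, a41b64f, ab3f934, edf5902}.
Reachable from 73aa9af: {42a7e6d, 73aa9af}.
In ab3f934's history but not 73aa9af's: {51557ba, 63e6d9f, 6f07975, 9b1cfb9, a41b64f, ab3f934, edf5902} — 7 commits.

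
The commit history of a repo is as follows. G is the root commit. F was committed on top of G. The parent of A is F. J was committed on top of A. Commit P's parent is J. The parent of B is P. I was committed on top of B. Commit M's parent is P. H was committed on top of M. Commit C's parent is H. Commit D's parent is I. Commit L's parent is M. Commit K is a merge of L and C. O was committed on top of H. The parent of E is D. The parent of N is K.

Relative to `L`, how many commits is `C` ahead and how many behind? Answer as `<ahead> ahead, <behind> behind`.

2 ahead, 1 behind

Reachable from C: {A, C, F, G, H, J, M, P}.
Reachable from L: {A, F, G, J, L, M, P}.
Only in C's history (ahead): {C, H} — 2.
Only in L's history (behind): {L} — 1.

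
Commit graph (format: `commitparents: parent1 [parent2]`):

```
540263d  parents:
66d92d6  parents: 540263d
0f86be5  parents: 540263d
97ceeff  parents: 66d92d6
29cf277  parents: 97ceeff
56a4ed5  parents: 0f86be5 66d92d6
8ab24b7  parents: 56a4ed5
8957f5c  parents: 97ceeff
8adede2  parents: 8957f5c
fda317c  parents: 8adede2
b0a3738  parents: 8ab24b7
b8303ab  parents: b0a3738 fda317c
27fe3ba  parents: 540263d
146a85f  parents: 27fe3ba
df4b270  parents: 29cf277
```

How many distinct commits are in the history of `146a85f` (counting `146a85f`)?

3

Walking parent pointers from 146a85f: reachable set = {146a85f, 27fe3ba, 540263d}.
That is 3 commits.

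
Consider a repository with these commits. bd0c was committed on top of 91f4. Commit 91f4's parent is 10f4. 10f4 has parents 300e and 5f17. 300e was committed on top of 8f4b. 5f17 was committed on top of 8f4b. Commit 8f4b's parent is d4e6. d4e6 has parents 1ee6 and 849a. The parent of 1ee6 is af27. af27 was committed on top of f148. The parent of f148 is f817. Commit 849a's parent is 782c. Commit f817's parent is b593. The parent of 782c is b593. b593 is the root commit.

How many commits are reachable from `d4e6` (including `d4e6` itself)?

8

Walking parent pointers from d4e6: reachable set = {1ee6, 782c, 849a, af27, b593, d4e6, f148, f817}.
That is 8 commits.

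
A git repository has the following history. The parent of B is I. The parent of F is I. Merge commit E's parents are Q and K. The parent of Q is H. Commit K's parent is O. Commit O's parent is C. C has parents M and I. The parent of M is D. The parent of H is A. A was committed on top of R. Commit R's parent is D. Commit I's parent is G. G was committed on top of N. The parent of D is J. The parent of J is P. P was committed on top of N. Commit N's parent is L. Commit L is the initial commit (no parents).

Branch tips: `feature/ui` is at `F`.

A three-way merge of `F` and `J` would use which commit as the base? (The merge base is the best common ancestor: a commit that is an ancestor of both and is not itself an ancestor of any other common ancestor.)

N

Ancestors of F: {F, G, I, L, N}.
Ancestors of J: {J, L, N, P}.
Common ancestors: {L, N}.
Among these, N is not an ancestor of any other common ancestor — it is the merge base.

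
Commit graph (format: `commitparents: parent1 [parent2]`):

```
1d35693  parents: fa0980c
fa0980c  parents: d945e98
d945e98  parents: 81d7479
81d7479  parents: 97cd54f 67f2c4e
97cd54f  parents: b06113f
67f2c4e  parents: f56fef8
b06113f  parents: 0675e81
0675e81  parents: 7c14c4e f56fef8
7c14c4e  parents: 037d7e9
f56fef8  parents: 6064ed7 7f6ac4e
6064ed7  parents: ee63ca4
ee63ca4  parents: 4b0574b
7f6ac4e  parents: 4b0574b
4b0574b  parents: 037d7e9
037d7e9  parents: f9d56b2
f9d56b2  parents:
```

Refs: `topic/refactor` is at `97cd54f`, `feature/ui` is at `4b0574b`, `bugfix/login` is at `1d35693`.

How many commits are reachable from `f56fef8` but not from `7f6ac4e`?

3

Reachable from f56fef8: {037d7e9, 4b0574b, 6064ed7, 7f6ac4e, ee63ca4, f56fef8, f9d56b2}.
Reachable from 7f6ac4e: {037d7e9, 4b0574b, 7f6ac4e, f9d56b2}.
In f56fef8's history but not 7f6ac4e's: {6064ed7, ee63ca4, f56fef8} — 3 commits.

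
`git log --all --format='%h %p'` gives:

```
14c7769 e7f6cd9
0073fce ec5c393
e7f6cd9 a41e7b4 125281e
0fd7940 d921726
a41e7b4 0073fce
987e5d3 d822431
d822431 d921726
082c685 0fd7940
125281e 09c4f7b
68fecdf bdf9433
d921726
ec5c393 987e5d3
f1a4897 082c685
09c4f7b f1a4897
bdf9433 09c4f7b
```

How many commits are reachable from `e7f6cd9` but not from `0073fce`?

7

Reachable from e7f6cd9: {0073fce, 082c685, 09c4f7b, 0fd7940, 125281e, 987e5d3, a41e7b4, d822431, d921726, e7f6cd9, ec5c393, f1a4897}.
Reachable from 0073fce: {0073fce, 987e5d3, d822431, d921726, ec5c393}.
In e7f6cd9's history but not 0073fce's: {082c685, 09c4f7b, 0fd7940, 125281e, a41e7b4, e7f6cd9, f1a4897} — 7 commits.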